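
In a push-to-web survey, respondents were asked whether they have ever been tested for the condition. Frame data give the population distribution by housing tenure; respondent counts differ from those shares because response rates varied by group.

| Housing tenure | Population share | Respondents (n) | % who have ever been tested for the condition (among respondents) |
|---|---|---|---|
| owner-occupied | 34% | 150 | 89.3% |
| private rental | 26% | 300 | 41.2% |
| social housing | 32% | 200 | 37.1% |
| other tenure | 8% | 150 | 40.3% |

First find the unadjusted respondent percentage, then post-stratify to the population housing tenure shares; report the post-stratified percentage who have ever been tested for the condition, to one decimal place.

56.2%

Without adjustment, the pooled respondent share is:
  (150/800)×89.3 + (300/800)×41.2 + (200/800)×37.1 + (150/800)×40.3 = 49.025%
Reweighting by population housing tenure shares:
  0.34×89.3 + 0.26×41.2 + 0.32×37.1 + 0.08×40.3 = 56.17%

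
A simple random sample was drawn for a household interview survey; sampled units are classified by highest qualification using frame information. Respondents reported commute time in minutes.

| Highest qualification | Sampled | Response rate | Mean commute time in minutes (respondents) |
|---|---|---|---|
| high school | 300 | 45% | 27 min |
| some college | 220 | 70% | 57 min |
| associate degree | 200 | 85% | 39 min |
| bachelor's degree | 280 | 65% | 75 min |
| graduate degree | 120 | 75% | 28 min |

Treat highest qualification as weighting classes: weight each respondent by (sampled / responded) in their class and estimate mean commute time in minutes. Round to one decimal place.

With weight = n_sampled/n_responded per class, the weighted class total is n_sampled:
  high school: 300 × 27 = 8100
  some college: 220 × 57 = 12,540
  associate degree: 200 × 39 = 7800
  bachelor's degree: 280 × 75 = 21,000
  graduate degree: 120 × 28 = 3360
Adjusted estimate = 52,800 / 1,120 = 47.1429 → 47.1.

47.1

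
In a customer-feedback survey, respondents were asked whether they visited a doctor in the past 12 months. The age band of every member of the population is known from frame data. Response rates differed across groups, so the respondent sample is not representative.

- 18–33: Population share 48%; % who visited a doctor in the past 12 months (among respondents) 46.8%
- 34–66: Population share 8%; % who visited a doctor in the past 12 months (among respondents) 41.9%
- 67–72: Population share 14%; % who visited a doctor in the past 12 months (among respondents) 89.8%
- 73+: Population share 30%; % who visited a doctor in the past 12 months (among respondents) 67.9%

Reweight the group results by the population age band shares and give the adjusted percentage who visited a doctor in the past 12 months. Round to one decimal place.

Each cell contributes population-share × respondent value:
  18–33: 0.48 × 46.8 = 22.464
  34–66: 0.08 × 41.9 = 3.352
  67–72: 0.14 × 89.8 = 12.572
  73+: 0.3 × 67.9 = 20.37
Post-stratified estimate = 58.758 → 58.8%.

58.8%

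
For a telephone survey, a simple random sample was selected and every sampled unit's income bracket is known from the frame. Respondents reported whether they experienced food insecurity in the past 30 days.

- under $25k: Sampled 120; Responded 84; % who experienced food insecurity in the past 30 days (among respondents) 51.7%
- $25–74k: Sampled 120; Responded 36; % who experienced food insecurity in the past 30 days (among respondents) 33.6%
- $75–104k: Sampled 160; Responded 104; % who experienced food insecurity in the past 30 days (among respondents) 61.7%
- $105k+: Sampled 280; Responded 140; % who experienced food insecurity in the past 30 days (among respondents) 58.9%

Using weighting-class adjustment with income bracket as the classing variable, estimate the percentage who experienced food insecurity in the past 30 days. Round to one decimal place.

Response rates by class: under $25k 84/120 = 70%, $25–74k 36/120 = 30%, $75–104k 104/160 = 65%, $105k+ 140/280 = 50%.
Each respondent's weight = sampled/responded in their class; summing within a class gives n_sampled, so:
  under $25k: 120 × 51.7 = 6204
  $25–74k: 120 × 33.6 = 4032
  $75–104k: 160 × 61.7 = 9872
  $105k+: 280 × 58.9 = 16,492
Adjusted estimate = 36,600 / 680 = 53.8235 → 53.8%.

53.8%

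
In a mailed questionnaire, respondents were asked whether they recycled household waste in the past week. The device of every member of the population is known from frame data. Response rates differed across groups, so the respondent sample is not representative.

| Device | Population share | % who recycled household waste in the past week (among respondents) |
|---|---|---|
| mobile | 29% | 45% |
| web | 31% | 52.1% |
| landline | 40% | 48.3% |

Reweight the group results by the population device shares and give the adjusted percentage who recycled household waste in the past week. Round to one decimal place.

48.5%

Reweight to the known device distribution:
  mobile: 0.29 × 45 = 13.05
  web: 0.31 × 52.1 = 16.151
  landline: 0.4 × 48.3 = 19.32
Post-stratified estimate = 48.521 → 48.5%.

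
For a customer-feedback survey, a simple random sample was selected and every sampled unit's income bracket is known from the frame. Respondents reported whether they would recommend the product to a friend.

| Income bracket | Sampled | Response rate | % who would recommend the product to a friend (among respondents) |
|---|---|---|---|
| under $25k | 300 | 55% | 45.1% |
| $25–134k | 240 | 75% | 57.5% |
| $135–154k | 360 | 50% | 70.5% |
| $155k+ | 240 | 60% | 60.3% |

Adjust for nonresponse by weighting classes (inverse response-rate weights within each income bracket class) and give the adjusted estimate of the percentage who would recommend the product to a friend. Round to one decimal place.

58.9%

Weighting each respondent by the inverse class response rate inflates each class back to its sampled size, so the class weight is n_sampled:
  under $25k: 300 × 45.1 = 13,530
  $25–134k: 240 × 57.5 = 13,800
  $135–154k: 360 × 70.5 = 25,380
  $155k+: 240 × 60.3 = 14,472
Adjusted estimate = 67,182 / 1,140 = 58.9316 → 58.9%.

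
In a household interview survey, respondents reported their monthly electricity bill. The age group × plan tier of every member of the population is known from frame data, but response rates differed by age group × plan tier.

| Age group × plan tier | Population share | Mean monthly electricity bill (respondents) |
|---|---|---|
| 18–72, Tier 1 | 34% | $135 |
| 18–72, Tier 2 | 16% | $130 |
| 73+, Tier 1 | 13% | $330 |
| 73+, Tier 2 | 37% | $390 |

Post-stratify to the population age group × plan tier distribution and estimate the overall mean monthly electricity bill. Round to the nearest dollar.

Weight each group's respondent value by its population share:
  18–72, Tier 1: 0.34 × 135 = 45.9
  18–72, Tier 2: 0.16 × 130 = 20.8
  73+, Tier 1: 0.13 × 330 = 42.9
  73+, Tier 2: 0.37 × 390 = 144.3
Post-stratified estimate = 253.9 → $254.

$254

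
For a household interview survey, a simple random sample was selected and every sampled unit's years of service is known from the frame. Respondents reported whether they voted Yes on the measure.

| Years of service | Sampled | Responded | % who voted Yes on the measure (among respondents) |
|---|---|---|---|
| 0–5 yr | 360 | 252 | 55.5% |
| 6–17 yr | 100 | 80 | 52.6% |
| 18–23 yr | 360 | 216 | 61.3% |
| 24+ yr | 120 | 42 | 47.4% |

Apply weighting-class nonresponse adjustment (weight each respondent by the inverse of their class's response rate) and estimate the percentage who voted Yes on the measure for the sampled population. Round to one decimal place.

56.4%

Class response rates: 0–5 yr 252/360 = 70%, 6–17 yr 80/100 = 80%, 18–23 yr 216/360 = 60%, 24+ yr 42/120 = 35%.
Each respondent's weight = sampled/responded in their class; summing within a class gives n_sampled, so:
  0–5 yr: 360 × 55.5 = 19,980
  6–17 yr: 100 × 52.6 = 5260
  18–23 yr: 360 × 61.3 = 22,068
  24+ yr: 120 × 47.4 = 5688
Adjusted estimate = 52,996 / 940 = 56.3787 → 56.4%.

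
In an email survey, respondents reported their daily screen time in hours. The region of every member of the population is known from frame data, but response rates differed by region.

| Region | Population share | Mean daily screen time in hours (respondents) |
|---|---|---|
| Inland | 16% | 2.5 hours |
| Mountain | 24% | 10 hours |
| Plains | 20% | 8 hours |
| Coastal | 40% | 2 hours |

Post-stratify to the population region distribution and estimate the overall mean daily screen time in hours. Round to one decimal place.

5.2

Weight each group's respondent value by its population share:
  Inland: 0.16 × 2.5 = 0.4
  Mountain: 0.24 × 10 = 2.4
  Plains: 0.2 × 8 = 1.6
  Coastal: 0.4 × 2 = 0.8
Post-stratified estimate = 5.2 → 5.2.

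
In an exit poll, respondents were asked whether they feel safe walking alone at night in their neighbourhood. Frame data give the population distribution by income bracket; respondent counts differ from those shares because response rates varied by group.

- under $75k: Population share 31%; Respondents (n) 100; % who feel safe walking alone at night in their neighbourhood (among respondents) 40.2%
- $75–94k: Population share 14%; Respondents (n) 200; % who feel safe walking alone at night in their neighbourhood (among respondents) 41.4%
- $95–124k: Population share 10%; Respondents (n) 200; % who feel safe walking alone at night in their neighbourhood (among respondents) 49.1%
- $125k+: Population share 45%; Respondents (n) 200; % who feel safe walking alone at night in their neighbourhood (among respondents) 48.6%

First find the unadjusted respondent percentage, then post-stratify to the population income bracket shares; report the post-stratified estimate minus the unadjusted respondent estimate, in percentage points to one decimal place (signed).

Unadjusted (pooled respondent) estimate weights by respondent counts:
  (100/700)×40.2 + (200/700)×41.4 + (200/700)×49.1 + (200/700)×48.6 = 45.4857%
Post-stratified estimate weights by population shares:
  0.31×40.2 + 0.14×41.4 + 0.1×49.1 + 0.45×48.6 = 45.038%
Difference = 45.038 − 45.4857 = -0.4477 pp.

-0.4 percentage points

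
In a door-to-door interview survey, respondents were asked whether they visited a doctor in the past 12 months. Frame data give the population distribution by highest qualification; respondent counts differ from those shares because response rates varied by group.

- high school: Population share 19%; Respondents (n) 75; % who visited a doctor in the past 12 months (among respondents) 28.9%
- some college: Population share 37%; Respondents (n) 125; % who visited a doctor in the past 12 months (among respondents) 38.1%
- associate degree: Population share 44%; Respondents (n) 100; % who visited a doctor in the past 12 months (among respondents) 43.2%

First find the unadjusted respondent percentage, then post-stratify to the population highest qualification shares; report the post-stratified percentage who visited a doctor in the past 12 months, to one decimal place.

Unadjusted (pooled respondent) estimate weights by respondent counts:
  (75/300)×28.9 + (125/300)×38.1 + (100/300)×43.2 = 37.5%
Post-stratifying to population shares instead:
  0.19×28.9 + 0.37×38.1 + 0.44×43.2 = 38.596%

38.6%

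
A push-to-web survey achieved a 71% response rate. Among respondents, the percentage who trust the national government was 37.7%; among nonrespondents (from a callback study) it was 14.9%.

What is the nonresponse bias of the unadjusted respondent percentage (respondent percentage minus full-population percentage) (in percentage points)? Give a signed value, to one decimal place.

Nonresponse fraction = 1 − 0.71 = 0.29.
Bias = (nonresponse fraction) × (respondent percentage − nonrespondent percentage)
     = 0.29 × (37.7 − 14.9) = 0.29 × 22.8 = 6.612.

+6.6 percentage points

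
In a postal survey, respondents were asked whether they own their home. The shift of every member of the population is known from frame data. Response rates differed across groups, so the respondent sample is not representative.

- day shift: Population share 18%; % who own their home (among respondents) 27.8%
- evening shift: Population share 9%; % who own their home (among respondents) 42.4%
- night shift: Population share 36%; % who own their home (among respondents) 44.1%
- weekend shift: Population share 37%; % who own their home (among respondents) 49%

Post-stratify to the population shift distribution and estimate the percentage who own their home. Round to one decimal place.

Reweight to the known shift distribution:
  day shift: 0.18 × 27.8 = 5.004
  evening shift: 0.09 × 42.4 = 3.816
  night shift: 0.36 × 44.1 = 15.876
  weekend shift: 0.37 × 49 = 18.13
Post-stratified estimate = 42.826 → 42.8%.

42.8%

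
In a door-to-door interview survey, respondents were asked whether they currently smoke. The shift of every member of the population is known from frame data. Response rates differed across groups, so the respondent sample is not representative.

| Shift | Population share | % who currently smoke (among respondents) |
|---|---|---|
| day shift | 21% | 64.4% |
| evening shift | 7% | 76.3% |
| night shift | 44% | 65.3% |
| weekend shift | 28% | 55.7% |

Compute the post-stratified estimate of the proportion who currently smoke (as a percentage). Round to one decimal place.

63.2%

Reweight to the known shift distribution:
  day shift: 0.21 × 64.4 = 13.524
  evening shift: 0.07 × 76.3 = 5.341
  night shift: 0.44 × 65.3 = 28.732
  weekend shift: 0.28 × 55.7 = 15.596
Post-stratified estimate = 63.193 → 63.2%.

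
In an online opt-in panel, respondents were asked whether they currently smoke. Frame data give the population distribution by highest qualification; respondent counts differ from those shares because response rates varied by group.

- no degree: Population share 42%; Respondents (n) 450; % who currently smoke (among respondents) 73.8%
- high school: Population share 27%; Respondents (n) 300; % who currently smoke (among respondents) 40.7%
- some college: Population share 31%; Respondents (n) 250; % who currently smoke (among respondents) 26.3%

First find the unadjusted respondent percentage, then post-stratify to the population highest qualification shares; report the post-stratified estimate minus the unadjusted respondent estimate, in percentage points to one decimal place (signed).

Unadjusted (pooled respondent) estimate weights by respondent counts:
  (450/1000)×73.8 + (300/1000)×40.7 + (250/1000)×26.3 = 51.995%
Post-stratifying to population shares instead:
  0.42×73.8 + 0.27×40.7 + 0.31×26.3 = 50.138%
Difference = 50.138 − 51.995 = -1.857 pp.

-1.9 percentage points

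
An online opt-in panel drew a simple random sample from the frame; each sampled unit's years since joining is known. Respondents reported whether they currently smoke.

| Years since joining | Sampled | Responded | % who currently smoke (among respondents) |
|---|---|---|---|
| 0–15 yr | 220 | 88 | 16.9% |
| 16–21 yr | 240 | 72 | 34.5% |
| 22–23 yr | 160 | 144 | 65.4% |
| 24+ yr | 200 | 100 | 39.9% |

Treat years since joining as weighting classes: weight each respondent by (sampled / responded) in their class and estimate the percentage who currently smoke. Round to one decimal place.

37.1%

Response rates by class: 0–15 yr 88/220 = 40%, 16–21 yr 72/240 = 30%, 22–23 yr 144/160 = 90%, 24+ yr 100/200 = 50%.
Weighting each respondent by the inverse class response rate inflates each class back to its sampled size, so the class weight is n_sampled:
  0–15 yr: 220 × 16.9 = 3718
  16–21 yr: 240 × 34.5 = 8280
  22–23 yr: 160 × 65.4 = 10,464
  24+ yr: 200 × 39.9 = 7980
Adjusted estimate = 30,442 / 820 = 37.1244 → 37.1%.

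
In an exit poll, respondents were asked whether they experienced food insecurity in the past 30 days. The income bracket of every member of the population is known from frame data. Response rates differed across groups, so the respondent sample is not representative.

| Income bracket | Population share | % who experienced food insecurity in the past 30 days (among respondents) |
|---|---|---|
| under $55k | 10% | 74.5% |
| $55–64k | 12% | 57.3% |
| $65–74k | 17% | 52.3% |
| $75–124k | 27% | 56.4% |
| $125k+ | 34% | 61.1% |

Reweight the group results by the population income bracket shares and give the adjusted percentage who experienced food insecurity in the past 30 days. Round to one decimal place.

Post-stratification weights by population share, not respondent share:
  under $55k: 0.1 × 74.5 = 7.45
  $55–64k: 0.12 × 57.3 = 6.876
  $65–74k: 0.17 × 52.3 = 8.891
  $75–124k: 0.27 × 56.4 = 15.228
  $125k+: 0.34 × 61.1 = 20.774
Post-stratified estimate = 59.219 → 59.2%.

59.2%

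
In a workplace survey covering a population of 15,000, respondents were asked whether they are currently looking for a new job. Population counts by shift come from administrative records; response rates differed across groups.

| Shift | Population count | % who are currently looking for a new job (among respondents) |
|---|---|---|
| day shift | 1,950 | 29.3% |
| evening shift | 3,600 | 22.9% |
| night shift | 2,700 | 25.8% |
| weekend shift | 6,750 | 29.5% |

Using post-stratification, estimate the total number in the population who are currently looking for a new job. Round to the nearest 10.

4,080

Estimated count per cell = population count × respondent percentage:
  day shift: 1,950 × 29.3% = 571.35
  evening shift: 3,600 × 22.9% = 824.4
  night shift: 2,700 × 25.8% = 696.6
  weekend shift: 6,750 × 29.5% = 1991.25
Estimated total = 4083.6 → 4,080.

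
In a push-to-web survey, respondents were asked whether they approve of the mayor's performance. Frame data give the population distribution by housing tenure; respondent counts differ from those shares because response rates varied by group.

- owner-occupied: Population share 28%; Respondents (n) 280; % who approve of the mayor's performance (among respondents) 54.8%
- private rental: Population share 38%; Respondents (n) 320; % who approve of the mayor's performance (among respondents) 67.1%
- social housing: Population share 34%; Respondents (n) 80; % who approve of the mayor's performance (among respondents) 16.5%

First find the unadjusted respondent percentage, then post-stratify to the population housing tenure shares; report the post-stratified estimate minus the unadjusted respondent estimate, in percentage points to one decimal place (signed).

Naive respondent-only estimate (weights = respondent counts):
  (280/680)×54.8 + (320/680)×67.1 + (80/680)×16.5 = 56.0824%
Reweighting by population housing tenure shares:
  0.28×54.8 + 0.38×67.1 + 0.34×16.5 = 46.452%
Difference = 46.452 − 56.0824 = -9.6304 pp.

-9.6 percentage points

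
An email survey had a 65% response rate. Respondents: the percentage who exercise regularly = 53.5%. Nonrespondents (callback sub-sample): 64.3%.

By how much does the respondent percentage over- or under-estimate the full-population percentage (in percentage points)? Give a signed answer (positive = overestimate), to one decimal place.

Nonresponse fraction = 1 − 0.65 = 0.35.
Bias = (nonresponse fraction) × (respondent percentage − nonrespondent percentage)
     = 0.35 × (53.5 − 64.3) = 0.35 × -10.8 = -3.78.

-3.8 percentage points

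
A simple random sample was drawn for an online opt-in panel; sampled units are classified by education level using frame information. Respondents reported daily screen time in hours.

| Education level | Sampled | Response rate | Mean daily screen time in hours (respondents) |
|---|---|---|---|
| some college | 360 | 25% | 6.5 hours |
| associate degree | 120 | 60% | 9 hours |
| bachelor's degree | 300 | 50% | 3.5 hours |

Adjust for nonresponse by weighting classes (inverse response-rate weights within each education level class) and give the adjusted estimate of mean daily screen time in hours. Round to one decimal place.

5.7

With weight = n_sampled/n_responded per class, the weighted class total is n_sampled:
  some college: 360 × 6.5 = 2340
  associate degree: 120 × 9 = 1080
  bachelor's degree: 300 × 3.5 = 1050
Adjusted estimate = 4470 / 780 = 5.73077 → 5.7.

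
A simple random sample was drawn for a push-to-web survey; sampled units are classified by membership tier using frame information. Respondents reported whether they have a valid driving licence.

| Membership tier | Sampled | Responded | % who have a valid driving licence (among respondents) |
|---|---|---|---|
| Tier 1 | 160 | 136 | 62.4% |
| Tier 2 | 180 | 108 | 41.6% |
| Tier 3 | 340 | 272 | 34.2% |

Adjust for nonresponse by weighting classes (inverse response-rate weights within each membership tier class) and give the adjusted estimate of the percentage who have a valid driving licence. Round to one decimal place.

42.8%

Class response rates: Tier 1 136/160 = 85%, Tier 2 108/180 = 60%, Tier 3 272/340 = 80%.
Each respondent's weight = sampled/responded in their class; summing within a class gives n_sampled, so:
  Tier 1: 160 × 62.4 = 9984
  Tier 2: 180 × 41.6 = 7488
  Tier 3: 340 × 34.2 = 11628
Adjusted estimate = 29,100 / 680 = 42.7941 → 42.8%.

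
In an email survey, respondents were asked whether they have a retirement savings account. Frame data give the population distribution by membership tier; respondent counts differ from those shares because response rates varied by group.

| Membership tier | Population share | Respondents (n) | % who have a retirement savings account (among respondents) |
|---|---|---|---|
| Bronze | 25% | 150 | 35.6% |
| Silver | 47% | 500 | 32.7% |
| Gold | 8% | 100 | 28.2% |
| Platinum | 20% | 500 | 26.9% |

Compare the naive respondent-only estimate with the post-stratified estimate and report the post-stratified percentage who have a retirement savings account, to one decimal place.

Unadjusted (pooled respondent) estimate weights by respondent counts:
  (150/1250)×35.6 + (500/1250)×32.7 + (100/1250)×28.2 + (500/1250)×26.9 = 30.368%
Post-stratified estimate weights by population shares:
  0.25×35.6 + 0.47×32.7 + 0.08×28.2 + 0.2×26.9 = 31.905%

31.9%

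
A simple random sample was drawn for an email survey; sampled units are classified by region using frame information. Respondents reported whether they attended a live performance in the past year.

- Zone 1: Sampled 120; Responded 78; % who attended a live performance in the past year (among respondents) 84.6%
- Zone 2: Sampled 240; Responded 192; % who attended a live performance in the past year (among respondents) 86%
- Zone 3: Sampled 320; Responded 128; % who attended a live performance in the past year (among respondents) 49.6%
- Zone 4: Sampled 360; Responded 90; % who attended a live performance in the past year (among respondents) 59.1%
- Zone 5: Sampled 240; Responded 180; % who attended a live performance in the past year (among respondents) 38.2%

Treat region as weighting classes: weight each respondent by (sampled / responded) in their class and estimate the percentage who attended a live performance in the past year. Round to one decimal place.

Class response rates: Zone 1 78/120 = 65%, Zone 2 192/240 = 80%, Zone 3 128/320 = 40%, Zone 4 90/360 = 25%, Zone 5 180/240 = 75%.
Each respondent's weight = sampled/responded in their class; summing within a class gives n_sampled, so:
  Zone 1: 120 × 84.6 = 10,152
  Zone 2: 240 × 86 = 20,640
  Zone 3: 320 × 49.6 = 15,872
  Zone 4: 360 × 59.1 = 21,276
  Zone 5: 240 × 38.2 = 9168
Adjusted estimate = 77,108 / 1,280 = 60.2406 → 60.2%.

60.2%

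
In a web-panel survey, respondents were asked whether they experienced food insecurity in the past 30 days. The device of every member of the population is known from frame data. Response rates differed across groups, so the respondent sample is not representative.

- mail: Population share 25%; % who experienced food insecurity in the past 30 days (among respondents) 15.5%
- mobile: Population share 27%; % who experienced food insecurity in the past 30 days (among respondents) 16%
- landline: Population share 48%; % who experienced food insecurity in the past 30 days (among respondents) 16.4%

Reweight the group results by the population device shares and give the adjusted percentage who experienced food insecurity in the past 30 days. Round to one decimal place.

16.1%

Reweight to the known device distribution:
  mail: 0.25 × 15.5 = 3.875
  mobile: 0.27 × 16 = 4.32
  landline: 0.48 × 16.4 = 7.872
Post-stratified estimate = 16.067 → 16.1%.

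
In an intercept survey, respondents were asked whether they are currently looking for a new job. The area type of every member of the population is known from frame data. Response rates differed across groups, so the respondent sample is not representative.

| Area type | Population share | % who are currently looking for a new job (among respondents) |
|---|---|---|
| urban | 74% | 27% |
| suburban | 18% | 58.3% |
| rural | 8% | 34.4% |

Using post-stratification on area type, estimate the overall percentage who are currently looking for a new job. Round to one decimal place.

Post-stratification weights by population share, not respondent share:
  urban: 0.74 × 27 = 19.98
  suburban: 0.18 × 58.3 = 10.494
  rural: 0.08 × 34.4 = 2.752
Post-stratified estimate = 33.226 → 33.2%.

33.2%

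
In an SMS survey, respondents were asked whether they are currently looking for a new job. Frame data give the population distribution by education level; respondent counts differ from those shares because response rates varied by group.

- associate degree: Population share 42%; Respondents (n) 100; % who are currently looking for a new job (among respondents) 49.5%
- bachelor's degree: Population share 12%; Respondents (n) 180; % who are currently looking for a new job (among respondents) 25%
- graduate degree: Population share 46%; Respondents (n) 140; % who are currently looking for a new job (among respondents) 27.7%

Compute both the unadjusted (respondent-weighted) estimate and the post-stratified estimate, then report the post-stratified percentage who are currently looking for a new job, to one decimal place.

Naive respondent-only estimate (weights = respondent counts):
  (100/420)×49.5 + (180/420)×25 + (140/420)×27.7 = 31.7333%
Reweighting by population education level shares:
  0.42×49.5 + 0.12×25 + 0.46×27.7 = 36.532%

36.5%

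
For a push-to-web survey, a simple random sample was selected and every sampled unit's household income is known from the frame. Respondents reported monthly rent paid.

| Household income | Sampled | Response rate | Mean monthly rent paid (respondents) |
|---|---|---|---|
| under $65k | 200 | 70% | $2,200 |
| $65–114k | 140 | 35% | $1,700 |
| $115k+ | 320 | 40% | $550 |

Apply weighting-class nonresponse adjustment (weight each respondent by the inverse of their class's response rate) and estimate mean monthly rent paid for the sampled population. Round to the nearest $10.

$1,290

Inverse-response-rate weighting restores each class to its sampled count, so class totals weight by n_sampled:
  under $65k: 200 × 2200 = 440,000
  $65–114k: 140 × 1700 = 238,000
  $115k+: 320 × 550 = 176,000
Adjusted estimate = 854,000 / 660 = 1293.94 → $1,290.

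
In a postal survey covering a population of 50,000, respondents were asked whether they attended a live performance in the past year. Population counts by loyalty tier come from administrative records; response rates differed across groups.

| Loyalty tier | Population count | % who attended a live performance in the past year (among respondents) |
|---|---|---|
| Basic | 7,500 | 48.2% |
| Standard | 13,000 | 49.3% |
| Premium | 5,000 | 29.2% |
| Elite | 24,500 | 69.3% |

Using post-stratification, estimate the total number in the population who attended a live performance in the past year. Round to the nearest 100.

Apply each group's respondent rate to its population count:
  Basic: 7,500 × 48.2% = 3615
  Standard: 13,000 × 49.3% = 6409
  Premium: 5,000 × 29.2% = 1460
  Elite: 24,500 × 69.3% = 16978.5
Estimated total = 28462.5 → 28,500.

28,500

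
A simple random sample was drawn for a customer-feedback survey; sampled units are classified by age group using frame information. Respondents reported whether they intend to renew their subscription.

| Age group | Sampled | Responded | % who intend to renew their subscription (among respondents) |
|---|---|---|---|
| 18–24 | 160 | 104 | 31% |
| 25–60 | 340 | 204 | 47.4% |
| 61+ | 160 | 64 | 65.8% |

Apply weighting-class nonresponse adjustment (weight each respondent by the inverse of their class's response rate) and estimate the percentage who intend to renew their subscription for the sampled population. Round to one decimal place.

Class response rates: 18–24 104/160 = 65%, 25–60 204/340 = 60%, 61+ 64/160 = 40%.
Inverse-response-rate weighting restores each class to its sampled count, so class totals weight by n_sampled:
  18–24: 160 × 31 = 4960
  25–60: 340 × 47.4 = 16,116
  61+: 160 × 65.8 = 10,528
Adjusted estimate = 31,604 / 660 = 47.8848 → 47.9%.

47.9%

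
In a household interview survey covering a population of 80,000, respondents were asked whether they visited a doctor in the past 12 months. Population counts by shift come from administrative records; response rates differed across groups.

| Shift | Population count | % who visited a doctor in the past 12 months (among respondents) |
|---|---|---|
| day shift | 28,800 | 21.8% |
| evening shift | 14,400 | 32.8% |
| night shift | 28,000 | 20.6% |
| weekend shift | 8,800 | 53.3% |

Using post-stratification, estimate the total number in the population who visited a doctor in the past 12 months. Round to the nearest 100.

Apply each group's respondent rate to its population count:
  day shift: 28,800 × 21.8% = 6278.4
  evening shift: 14,400 × 32.8% = 4723.2
  night shift: 28,000 × 20.6% = 5768
  weekend shift: 8,800 × 53.3% = 4690.4
Estimated total = 21,460 → 21,500.

21,500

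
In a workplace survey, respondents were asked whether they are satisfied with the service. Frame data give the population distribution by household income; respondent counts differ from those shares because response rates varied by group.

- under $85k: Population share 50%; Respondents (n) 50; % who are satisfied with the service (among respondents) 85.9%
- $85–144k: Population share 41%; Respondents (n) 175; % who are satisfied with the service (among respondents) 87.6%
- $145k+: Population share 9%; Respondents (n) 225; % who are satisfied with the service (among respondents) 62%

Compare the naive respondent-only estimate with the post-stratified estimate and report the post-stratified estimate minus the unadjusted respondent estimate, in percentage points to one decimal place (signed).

Without adjustment, the pooled respondent share is:
  (50/450)×85.9 + (175/450)×87.6 + (225/450)×62 = 74.6111%
Post-stratifying to population shares instead:
  0.5×85.9 + 0.41×87.6 + 0.09×62 = 84.446%
Difference = 84.446 − 74.6111 = 9.8349 pp.

+9.8 percentage points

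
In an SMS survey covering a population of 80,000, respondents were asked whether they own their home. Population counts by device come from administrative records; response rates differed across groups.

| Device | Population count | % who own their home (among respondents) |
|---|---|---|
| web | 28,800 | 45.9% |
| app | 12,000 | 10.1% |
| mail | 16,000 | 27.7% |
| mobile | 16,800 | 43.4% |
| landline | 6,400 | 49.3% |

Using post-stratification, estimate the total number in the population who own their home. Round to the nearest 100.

29,300

Estimated count per cell = population count × respondent percentage:
  web: 28,800 × 45.9% = 13219.2
  app: 12,000 × 10.1% = 1212
  mail: 16,000 × 27.7% = 4432
  mobile: 16,800 × 43.4% = 7291.2
  landline: 6,400 × 49.3% = 3155.2
Estimated total = 29309.6 → 29,300.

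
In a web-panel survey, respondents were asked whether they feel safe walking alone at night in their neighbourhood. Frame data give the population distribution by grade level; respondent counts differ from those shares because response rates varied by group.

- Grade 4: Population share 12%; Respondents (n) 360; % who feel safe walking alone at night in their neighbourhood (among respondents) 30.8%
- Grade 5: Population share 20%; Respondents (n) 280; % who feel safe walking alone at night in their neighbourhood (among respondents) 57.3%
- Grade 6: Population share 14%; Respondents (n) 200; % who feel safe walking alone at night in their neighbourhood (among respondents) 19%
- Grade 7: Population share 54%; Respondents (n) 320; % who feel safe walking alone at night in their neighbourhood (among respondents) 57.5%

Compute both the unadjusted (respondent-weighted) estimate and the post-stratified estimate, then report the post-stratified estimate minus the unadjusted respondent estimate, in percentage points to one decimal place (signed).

Unadjusted (pooled respondent) estimate weights by respondent counts:
  (360/1160)×30.8 + (280/1160)×57.3 + (200/1160)×19 + (320/1160)×57.5 = 42.5276%
Reweighting by population grade level shares:
  0.12×30.8 + 0.2×57.3 + 0.14×19 + 0.54×57.5 = 48.866%
Difference = 48.866 − 42.5276 = 6.3384 pp.

+6.3 percentage points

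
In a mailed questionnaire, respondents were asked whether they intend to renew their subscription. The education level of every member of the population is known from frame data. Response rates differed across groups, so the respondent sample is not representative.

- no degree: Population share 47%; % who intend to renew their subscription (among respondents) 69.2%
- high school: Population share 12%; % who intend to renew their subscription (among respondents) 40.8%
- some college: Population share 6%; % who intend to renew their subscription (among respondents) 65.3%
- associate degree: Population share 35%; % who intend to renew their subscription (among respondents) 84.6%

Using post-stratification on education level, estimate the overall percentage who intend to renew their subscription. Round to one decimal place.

Weight each group's respondent value by its population share:
  no degree: 0.47 × 69.2 = 32.524
  high school: 0.12 × 40.8 = 4.896
  some college: 0.06 × 65.3 = 3.918
  associate degree: 0.35 × 84.6 = 29.61
Post-stratified estimate = 70.948 → 70.9%.

70.9%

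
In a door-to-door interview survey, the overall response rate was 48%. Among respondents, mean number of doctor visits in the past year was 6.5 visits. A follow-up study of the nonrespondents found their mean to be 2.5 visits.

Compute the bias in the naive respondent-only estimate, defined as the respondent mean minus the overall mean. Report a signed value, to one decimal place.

+2.1

Nonresponse fraction = 1 − 0.48 = 0.52.
Bias = (nonresponse fraction) × (respondent mean − nonrespondent mean)
     = 0.52 × (6.5 − 2.5) = 0.52 × 4 = 2.08.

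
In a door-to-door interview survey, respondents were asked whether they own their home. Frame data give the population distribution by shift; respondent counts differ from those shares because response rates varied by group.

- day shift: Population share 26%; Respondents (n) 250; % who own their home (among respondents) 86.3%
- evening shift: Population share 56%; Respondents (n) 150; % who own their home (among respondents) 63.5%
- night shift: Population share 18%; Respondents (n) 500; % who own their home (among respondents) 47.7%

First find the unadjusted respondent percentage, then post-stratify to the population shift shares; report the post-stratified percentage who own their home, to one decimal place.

Naive respondent-only estimate (weights = respondent counts):
  (250/900)×86.3 + (150/900)×63.5 + (500/900)×47.7 = 61.0556%
Post-stratifying to population shares instead:
  0.26×86.3 + 0.56×63.5 + 0.18×47.7 = 66.584%

66.6%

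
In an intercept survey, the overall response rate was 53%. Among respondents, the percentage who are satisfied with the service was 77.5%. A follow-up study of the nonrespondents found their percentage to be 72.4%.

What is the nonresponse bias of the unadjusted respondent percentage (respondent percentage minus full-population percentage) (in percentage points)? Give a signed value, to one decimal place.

Nonresponse fraction = 1 − 0.53 = 0.47.
Bias = (nonresponse fraction) × (respondent percentage − nonrespondent percentage)
     = 0.47 × (77.5 − 72.4) = 0.47 × 5.1 = 2.397.

+2.4 percentage points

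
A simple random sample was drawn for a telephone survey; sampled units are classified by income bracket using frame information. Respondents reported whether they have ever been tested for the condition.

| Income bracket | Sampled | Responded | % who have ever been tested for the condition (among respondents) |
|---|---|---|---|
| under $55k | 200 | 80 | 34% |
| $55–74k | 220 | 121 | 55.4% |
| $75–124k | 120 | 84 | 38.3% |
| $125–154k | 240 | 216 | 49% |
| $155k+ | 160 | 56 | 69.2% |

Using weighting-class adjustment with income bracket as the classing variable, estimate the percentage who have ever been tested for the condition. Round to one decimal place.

Response rates by class: under $55k 80/200 = 40%, $55–74k 121/220 = 55%, $75–124k 84/120 = 70%, $125–154k 216/240 = 90%, $155k+ 56/160 = 35%.
Weighting each respondent by the inverse class response rate inflates each class back to its sampled size, so the class weight is n_sampled:
  under $55k: 200 × 34 = 6800
  $55–74k: 220 × 55.4 = 12,188
  $75–124k: 120 × 38.3 = 4596
  $125–154k: 240 × 49 = 11,760
  $155k+: 160 × 69.2 = 11,072
Adjusted estimate = 46,416 / 940 = 49.3787 → 49.4%.

49.4%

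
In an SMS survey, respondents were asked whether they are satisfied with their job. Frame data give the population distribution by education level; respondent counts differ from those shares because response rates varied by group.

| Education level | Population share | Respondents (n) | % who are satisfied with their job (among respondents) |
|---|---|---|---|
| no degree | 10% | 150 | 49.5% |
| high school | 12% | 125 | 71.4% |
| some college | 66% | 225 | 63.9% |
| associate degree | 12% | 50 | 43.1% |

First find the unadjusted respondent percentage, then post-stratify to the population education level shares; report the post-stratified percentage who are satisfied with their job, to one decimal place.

60.9%

Unadjusted (pooled respondent) estimate weights by respondent counts:
  (150/550)×49.5 + (125/550)×71.4 + (225/550)×63.9 + (50/550)×43.1 = 59.7864%
Post-stratified estimate weights by population shares:
  0.1×49.5 + 0.12×71.4 + 0.66×63.9 + 0.12×43.1 = 60.864%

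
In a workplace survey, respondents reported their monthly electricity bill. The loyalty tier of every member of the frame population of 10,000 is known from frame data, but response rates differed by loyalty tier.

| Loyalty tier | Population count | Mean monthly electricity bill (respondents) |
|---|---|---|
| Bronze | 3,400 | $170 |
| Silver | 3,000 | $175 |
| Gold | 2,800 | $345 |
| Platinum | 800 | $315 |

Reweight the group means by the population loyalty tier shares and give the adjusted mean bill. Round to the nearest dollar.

$232

Reweight to the known loyalty tier distribution:
  Bronze: (3,400/10,000) × 170 = 57.8
  Silver: (3,000/10,000) × 175 = 52.5
  Gold: (2,800/10,000) × 345 = 96.6
  Platinum: (800/10,000) × 315 = 25.2
Post-stratified estimate = 232.1 → $232.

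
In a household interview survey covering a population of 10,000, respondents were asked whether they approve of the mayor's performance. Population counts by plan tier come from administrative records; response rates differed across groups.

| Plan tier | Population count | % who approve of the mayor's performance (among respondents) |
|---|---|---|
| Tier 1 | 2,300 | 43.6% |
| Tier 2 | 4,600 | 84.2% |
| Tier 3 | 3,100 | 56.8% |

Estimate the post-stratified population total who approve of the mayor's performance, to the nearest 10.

Estimated count per cell = population count × respondent percentage:
  Tier 1: 2,300 × 43.6% = 1002.8
  Tier 2: 4,600 × 84.2% = 3873.2
  Tier 3: 3,100 × 56.8% = 1760.8
Estimated total = 6636.8 → 6,640.

6,640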